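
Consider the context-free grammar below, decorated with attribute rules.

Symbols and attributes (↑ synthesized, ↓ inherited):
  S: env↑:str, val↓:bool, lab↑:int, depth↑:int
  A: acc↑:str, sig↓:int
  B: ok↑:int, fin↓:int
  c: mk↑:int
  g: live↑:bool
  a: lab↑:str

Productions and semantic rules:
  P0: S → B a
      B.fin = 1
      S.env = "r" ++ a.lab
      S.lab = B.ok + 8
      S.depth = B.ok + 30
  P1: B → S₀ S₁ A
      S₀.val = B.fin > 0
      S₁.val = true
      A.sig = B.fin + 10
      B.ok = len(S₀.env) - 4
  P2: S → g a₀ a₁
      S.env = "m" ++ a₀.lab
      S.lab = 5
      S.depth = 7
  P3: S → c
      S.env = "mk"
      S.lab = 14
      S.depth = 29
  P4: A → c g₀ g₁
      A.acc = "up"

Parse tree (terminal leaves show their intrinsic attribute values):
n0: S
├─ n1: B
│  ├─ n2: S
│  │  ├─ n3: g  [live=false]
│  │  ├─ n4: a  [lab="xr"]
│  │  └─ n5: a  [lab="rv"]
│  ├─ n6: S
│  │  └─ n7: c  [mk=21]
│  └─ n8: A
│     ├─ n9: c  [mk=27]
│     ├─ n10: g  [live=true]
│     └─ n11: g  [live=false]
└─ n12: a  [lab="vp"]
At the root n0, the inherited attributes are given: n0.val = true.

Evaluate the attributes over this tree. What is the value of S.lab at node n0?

1. n0.val = true  [given at root]
2. n1.fin = 1  [1]
3. n2.val = true  [B.fin > 0]
4. n3.live = false  [terminal]
5. n4.lab = "xr"  [terminal]
6. n5.lab = "rv"  [terminal]
7. n2.env = "mxr"  ["m" ++ a₀.lab]
8. n2.lab = 5  [5]
9. n2.depth = 7  [7]
10. n6.val = true  [true]
11. n7.mk = 21  [terminal]
12. n6.env = "mk"  ["mk"]
13. n6.lab = 14  [14]
14. n6.depth = 29  [29]
15. n8.sig = 11  [B.fin + 10]
16. n9.mk = 27  [terminal]
17. n10.live = true  [terminal]
18. n11.live = false  [terminal]
19. n8.acc = "up"  ["up"]
20. n1.ok = -1  [len(S₀.env) - 4]
21. n12.lab = "vp"  [terminal]
22. n0.env = "rvp"  ["r" ++ a.lab]
23. n0.lab = 7  [B.ok + 8]
24. n0.depth = 29  [B.ok + 30]

7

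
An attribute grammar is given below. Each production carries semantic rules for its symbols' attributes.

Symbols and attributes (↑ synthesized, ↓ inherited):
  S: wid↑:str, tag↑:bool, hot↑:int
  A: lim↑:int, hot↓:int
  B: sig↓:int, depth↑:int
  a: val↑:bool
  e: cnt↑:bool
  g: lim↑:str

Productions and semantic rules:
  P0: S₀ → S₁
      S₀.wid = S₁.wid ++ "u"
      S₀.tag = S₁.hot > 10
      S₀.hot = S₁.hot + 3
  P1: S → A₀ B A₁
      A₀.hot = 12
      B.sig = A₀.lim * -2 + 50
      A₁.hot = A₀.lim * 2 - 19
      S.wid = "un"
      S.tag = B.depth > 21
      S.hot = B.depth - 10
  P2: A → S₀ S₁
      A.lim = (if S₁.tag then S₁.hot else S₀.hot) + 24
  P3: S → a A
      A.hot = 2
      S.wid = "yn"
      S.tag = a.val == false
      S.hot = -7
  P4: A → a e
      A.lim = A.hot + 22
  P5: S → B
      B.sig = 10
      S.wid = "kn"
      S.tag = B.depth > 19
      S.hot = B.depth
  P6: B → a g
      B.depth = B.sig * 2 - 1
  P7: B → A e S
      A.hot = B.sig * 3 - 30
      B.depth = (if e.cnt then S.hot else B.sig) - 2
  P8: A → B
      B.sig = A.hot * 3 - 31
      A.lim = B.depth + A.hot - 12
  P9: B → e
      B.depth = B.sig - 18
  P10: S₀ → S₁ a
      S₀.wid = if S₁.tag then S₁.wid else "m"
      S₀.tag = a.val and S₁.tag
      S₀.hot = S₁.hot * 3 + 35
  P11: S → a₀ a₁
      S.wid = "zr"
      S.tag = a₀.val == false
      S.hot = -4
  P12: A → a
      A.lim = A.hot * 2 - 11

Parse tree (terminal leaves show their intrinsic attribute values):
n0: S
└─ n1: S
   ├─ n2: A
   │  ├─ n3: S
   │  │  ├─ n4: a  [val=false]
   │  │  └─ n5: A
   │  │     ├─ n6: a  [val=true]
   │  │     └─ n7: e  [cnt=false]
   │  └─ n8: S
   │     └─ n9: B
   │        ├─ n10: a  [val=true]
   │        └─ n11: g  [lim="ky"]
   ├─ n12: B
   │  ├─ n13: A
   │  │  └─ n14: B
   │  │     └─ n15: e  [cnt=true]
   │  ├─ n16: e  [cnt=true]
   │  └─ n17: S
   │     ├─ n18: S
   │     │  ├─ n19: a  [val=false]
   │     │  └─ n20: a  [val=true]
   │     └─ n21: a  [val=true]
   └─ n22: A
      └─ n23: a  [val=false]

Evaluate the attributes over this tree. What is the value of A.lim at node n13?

11

1. n2.hot = 12  [12]
2. n4.val = false  [terminal]
3. n5.hot = 2  [2]
4. n6.val = true  [terminal]
5. n7.cnt = false  [terminal]
6. n5.lim = 24  [A.hot + 22]
7. n3.wid = "yn"  ["yn"]
8. n3.tag = true  [a.val == false]
9. n3.hot = -7  [-7]
10. n9.sig = 10  [10]
11. n10.val = true  [terminal]
12. n11.lim = "ky"  [terminal]
13. n9.depth = 19  [B.sig * 2 - 1]
14. n8.wid = "kn"  ["kn"]
15. n8.tag = false  [B.depth > 19]
16. n8.hot = 19  [B.depth]
17. n2.lim = 17  [(if S₁.tag then S₁.hot else S₀.hot) + 24]
18. n12.sig = 16  [A₀.lim * -2 + 50]
19. n13.hot = 18  [B.sig * 3 - 30]
20. n14.sig = 23  [A.hot * 3 - 31]
21. n15.cnt = true  [terminal]
22. n14.depth = 5  [B.sig - 18]
23. n13.lim = 11  [B.depth + A.hot - 12]
24. n16.cnt = true  [terminal]
25. n19.val = false  [terminal]
26. n20.val = true  [terminal]
27. n18.wid = "zr"  ["zr"]
28. n18.tag = true  [a₀.val == false]
29. n18.hot = -4  [-4]
30. n21.val = true  [terminal]
31. n17.wid = "zr"  [if S₁.tag then S₁.wid else "m"]
32. n17.tag = true  [a.val and S₁.tag]
33. n17.hot = 23  [S₁.hot * 3 + 35]
34. n12.depth = 21  [(if e.cnt then S.hot else B.sig) - 2]
35. n22.hot = 15  [A₀.lim * 2 - 19]
36. n23.val = false  [terminal]
37. n22.lim = 19  [A.hot * 2 - 11]
38. n1.wid = "un"  ["un"]
39. n1.tag = false  [B.depth > 21]
40. n1.hot = 11  [B.depth - 10]
41. n0.wid = "unu"  [S₁.wid ++ "u"]
42. n0.tag = true  [S₁.hot > 10]
43. n0.hot = 14  [S₁.hot + 3]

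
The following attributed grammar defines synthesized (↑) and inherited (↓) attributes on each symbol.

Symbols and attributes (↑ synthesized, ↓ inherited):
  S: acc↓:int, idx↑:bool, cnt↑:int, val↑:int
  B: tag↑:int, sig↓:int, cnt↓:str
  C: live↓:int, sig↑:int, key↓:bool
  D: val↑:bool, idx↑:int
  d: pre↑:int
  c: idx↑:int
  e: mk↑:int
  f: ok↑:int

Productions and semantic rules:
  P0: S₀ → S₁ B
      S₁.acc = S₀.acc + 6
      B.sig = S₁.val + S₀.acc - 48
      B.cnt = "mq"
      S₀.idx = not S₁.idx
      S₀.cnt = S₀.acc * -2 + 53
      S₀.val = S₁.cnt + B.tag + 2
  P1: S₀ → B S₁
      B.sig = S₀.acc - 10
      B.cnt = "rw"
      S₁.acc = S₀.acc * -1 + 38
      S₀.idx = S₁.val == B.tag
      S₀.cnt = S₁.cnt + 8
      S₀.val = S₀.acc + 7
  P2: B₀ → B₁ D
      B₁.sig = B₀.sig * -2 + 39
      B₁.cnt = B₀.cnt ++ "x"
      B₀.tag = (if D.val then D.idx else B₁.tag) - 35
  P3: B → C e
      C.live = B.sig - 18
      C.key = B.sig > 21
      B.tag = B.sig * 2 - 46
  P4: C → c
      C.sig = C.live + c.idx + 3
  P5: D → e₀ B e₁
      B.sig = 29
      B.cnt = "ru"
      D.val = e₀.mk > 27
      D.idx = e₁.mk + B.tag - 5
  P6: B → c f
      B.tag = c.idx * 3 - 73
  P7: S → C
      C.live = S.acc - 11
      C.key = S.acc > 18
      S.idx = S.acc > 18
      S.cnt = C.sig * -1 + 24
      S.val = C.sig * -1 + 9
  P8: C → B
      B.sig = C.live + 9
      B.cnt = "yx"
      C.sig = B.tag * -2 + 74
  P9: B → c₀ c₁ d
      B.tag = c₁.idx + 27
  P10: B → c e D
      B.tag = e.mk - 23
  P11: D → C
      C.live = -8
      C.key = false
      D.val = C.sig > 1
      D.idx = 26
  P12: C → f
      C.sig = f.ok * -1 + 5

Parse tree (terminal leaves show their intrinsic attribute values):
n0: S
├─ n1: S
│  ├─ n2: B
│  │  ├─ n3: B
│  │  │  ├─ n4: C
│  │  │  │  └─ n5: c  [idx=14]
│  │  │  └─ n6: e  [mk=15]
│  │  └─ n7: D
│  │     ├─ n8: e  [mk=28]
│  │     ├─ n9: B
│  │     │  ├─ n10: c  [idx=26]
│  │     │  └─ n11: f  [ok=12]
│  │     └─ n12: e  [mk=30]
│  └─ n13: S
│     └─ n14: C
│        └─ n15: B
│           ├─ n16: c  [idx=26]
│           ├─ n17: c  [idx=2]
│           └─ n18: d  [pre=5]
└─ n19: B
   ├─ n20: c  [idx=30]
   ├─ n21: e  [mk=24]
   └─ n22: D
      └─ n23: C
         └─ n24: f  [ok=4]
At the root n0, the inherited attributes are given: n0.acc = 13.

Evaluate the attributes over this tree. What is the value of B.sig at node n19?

1. n0.acc = 13  [given at root]
2. n1.acc = 19  [S₀.acc + 6]
3. n2.sig = 9  [S₀.acc - 10]
4. n2.cnt = "rw"  ["rw"]
5. n3.sig = 21  [B₀.sig * -2 + 39]
6. n3.cnt = "rwx"  [B₀.cnt ++ "x"]
7. n4.live = 3  [B.sig - 18]
8. n4.key = false  [B.sig > 21]
9. n5.idx = 14  [terminal]
10. n4.sig = 20  [C.live + c.idx + 3]
11. n6.mk = 15  [terminal]
12. n3.tag = -4  [B.sig * 2 - 46]
13. n8.mk = 28  [terminal]
14. n9.sig = 29  [29]
15. n9.cnt = "ru"  ["ru"]
16. n10.idx = 26  [terminal]
17. n11.ok = 12  [terminal]
18. n9.tag = 5  [c.idx * 3 - 73]
19. n12.mk = 30  [terminal]
20. n7.val = true  [e₀.mk > 27]
21. n7.idx = 30  [e₁.mk + B.tag - 5]
22. n2.tag = -5  [(if D.val then D.idx else B₁.tag) - 35]
23. n13.acc = 19  [S₀.acc * -1 + 38]
24. n14.live = 8  [S.acc - 11]
25. n14.key = true  [S.acc > 18]
26. n15.sig = 17  [C.live + 9]
27. n15.cnt = "yx"  ["yx"]
28. n16.idx = 26  [terminal]
29. n17.idx = 2  [terminal]
30. n18.pre = 5  [terminal]
31. n15.tag = 29  [c₁.idx + 27]
32. n14.sig = 16  [B.tag * -2 + 74]
33. n13.idx = true  [S.acc > 18]
34. n13.cnt = 8  [C.sig * -1 + 24]
35. n13.val = -7  [C.sig * -1 + 9]
36. n1.idx = false  [S₁.val == B.tag]
37. n1.cnt = 16  [S₁.cnt + 8]
38. n1.val = 26  [S₀.acc + 7]
39. n19.sig = -9  [S₁.val + S₀.acc - 48]
40. n19.cnt = "mq"  ["mq"]
41. n20.idx = 30  [terminal]
42. n21.mk = 24  [terminal]
43. n23.live = -8  [-8]
44. n23.key = false  [false]
45. n24.ok = 4  [terminal]
46. n23.sig = 1  [f.ok * -1 + 5]
47. n22.val = false  [C.sig > 1]
48. n22.idx = 26  [26]
49. n19.tag = 1  [e.mk - 23]
50. n0.idx = true  [not S₁.idx]
51. n0.cnt = 27  [S₀.acc * -2 + 53]
52. n0.val = 19  [S₁.cnt + B.tag + 2]

-9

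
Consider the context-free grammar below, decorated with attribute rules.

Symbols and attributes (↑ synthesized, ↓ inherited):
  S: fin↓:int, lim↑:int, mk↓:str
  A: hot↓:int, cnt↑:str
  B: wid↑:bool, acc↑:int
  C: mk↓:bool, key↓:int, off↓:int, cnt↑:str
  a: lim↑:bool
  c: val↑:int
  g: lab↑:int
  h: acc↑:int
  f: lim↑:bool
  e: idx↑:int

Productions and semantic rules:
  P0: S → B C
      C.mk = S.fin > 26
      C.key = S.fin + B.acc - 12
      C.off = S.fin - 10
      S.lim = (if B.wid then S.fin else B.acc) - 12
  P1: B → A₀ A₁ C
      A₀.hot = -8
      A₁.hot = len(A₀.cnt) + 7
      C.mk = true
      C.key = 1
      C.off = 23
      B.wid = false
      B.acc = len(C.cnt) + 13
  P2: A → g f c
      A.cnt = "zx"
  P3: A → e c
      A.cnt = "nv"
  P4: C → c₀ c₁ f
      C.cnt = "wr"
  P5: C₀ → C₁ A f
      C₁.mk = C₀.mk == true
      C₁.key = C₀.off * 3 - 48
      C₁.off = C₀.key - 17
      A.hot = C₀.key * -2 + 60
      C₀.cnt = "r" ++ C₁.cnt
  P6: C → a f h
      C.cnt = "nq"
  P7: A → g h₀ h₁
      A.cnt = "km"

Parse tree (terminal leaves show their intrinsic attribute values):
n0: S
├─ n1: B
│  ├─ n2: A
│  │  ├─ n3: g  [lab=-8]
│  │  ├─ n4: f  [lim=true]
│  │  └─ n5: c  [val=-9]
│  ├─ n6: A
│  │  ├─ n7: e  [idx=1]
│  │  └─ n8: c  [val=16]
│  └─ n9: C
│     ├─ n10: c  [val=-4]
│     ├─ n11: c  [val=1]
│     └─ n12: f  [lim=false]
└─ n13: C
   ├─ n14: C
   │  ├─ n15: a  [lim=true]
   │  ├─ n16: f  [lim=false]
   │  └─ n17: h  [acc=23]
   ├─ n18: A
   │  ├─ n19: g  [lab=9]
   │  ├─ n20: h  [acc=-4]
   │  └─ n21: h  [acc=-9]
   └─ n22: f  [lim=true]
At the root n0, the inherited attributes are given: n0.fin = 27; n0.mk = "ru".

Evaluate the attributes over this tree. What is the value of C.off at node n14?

1. n0.fin = 27  [given at root]
2. n0.mk = "ru"  [given at root]
3. n2.hot = -8  [-8]
4. n3.lab = -8  [terminal]
5. n4.lim = true  [terminal]
6. n5.val = -9  [terminal]
7. n2.cnt = "zx"  ["zx"]
8. n6.hot = 9  [len(A₀.cnt) + 7]
9. n7.idx = 1  [terminal]
10. n8.val = 16  [terminal]
11. n6.cnt = "nv"  ["nv"]
12. n9.mk = true  [true]
13. n9.key = 1  [1]
14. n9.off = 23  [23]
15. n10.val = -4  [terminal]
16. n11.val = 1  [terminal]
17. n12.lim = false  [terminal]
18. n9.cnt = "wr"  ["wr"]
19. n1.wid = false  [false]
20. n1.acc = 15  [len(C.cnt) + 13]
21. n13.mk = true  [S.fin > 26]
22. n13.key = 30  [S.fin + B.acc - 12]
23. n13.off = 17  [S.fin - 10]
24. n14.mk = true  [C₀.mk == true]
25. n14.key = 3  [C₀.off * 3 - 48]
26. n14.off = 13  [C₀.key - 17]
27. n15.lim = true  [terminal]
28. n16.lim = false  [terminal]
29. n17.acc = 23  [terminal]
30. n14.cnt = "nq"  ["nq"]
31. n18.hot = 0  [C₀.key * -2 + 60]
32. n19.lab = 9  [terminal]
33. n20.acc = -4  [terminal]
34. n21.acc = -9  [terminal]
35. n18.cnt = "km"  ["km"]
36. n22.lim = true  [terminal]
37. n13.cnt = "rnq"  ["r" ++ C₁.cnt]
38. n0.lim = 3  [(if B.wid then S.fin else B.acc) - 12]

13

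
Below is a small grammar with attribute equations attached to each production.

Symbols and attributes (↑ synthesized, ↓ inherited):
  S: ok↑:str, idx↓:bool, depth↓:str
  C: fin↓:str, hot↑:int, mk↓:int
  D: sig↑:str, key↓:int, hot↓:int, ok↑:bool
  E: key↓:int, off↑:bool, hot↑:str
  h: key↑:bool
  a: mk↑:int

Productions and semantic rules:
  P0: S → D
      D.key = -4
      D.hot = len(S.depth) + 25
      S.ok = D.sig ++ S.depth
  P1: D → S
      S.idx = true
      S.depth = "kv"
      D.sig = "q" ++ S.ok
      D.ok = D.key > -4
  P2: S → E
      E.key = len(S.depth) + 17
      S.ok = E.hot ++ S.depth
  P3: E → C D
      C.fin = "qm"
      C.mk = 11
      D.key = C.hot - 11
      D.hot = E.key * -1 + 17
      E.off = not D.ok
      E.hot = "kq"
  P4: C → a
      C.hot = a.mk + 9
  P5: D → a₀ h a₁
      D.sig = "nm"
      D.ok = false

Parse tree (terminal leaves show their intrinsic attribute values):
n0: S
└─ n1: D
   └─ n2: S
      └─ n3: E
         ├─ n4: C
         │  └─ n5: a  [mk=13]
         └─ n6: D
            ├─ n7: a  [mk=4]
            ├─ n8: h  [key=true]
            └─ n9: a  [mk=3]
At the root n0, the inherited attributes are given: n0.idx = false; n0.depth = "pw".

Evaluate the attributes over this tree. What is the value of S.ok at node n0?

"qkqkvpw"

1. n0.idx = false  [given at root]
2. n0.depth = "pw"  [given at root]
3. n1.key = -4  [-4]
4. n1.hot = 27  [len(S.depth) + 25]
5. n2.idx = true  [true]
6. n2.depth = "kv"  ["kv"]
7. n3.key = 19  [len(S.depth) + 17]
8. n4.fin = "qm"  ["qm"]
9. n4.mk = 11  [11]
10. n5.mk = 13  [terminal]
11. n4.hot = 22  [a.mk + 9]
12. n6.key = 11  [C.hot - 11]
13. n6.hot = -2  [E.key * -1 + 17]
14. n7.mk = 4  [terminal]
15. n8.key = true  [terminal]
16. n9.mk = 3  [terminal]
17. n6.sig = "nm"  ["nm"]
18. n6.ok = false  [false]
19. n3.off = true  [not D.ok]
20. n3.hot = "kq"  ["kq"]
21. n2.ok = "kqkv"  [E.hot ++ S.depth]
22. n1.sig = "qkqkv"  ["q" ++ S.ok]
23. n1.ok = false  [D.key > -4]
24. n0.ok = "qkqkvpw"  [D.sig ++ S.depth]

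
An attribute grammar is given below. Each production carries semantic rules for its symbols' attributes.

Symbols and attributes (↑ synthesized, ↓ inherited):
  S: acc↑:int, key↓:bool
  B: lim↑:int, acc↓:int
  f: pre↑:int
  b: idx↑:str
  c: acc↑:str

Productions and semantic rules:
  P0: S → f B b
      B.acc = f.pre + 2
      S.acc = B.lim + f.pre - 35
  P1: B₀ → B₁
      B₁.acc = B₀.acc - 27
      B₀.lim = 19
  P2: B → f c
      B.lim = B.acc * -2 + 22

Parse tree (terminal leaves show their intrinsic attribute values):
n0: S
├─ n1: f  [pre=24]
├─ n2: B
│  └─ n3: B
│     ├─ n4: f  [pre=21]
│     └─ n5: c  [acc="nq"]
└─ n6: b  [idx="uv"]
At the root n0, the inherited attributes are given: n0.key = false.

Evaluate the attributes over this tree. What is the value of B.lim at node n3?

1. n0.key = false  [given at root]
2. n1.pre = 24  [terminal]
3. n2.acc = 26  [f.pre + 2]
4. n3.acc = -1  [B₀.acc - 27]
5. n4.pre = 21  [terminal]
6. n5.acc = "nq"  [terminal]
7. n3.lim = 24  [B.acc * -2 + 22]
8. n2.lim = 19  [19]
9. n6.idx = "uv"  [terminal]
10. n0.acc = 8  [B.lim + f.pre - 35]

24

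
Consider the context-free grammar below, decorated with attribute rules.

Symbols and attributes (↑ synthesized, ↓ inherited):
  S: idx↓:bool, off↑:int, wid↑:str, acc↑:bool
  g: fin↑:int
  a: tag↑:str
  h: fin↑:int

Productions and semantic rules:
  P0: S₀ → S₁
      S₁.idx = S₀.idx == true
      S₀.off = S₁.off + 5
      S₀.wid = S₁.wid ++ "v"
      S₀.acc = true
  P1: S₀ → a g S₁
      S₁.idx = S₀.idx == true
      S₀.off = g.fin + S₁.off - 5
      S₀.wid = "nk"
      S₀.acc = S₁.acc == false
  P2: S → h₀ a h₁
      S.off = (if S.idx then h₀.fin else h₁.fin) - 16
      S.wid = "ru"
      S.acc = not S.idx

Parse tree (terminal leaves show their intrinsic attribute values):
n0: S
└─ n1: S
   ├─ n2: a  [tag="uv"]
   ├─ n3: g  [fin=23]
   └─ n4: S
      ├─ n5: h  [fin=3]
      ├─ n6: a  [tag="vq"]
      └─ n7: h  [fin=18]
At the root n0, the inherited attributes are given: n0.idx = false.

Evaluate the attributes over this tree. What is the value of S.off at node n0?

25

1. n0.idx = false  [given at root]
2. n1.idx = false  [S₀.idx == true]
3. n2.tag = "uv"  [terminal]
4. n3.fin = 23  [terminal]
5. n4.idx = false  [S₀.idx == true]
6. n5.fin = 3  [terminal]
7. n6.tag = "vq"  [terminal]
8. n7.fin = 18  [terminal]
9. n4.off = 2  [(if S.idx then h₀.fin else h₁.fin) - 16]
10. n4.wid = "ru"  ["ru"]
11. n4.acc = true  [not S.idx]
12. n1.off = 20  [g.fin + S₁.off - 5]
13. n1.wid = "nk"  ["nk"]
14. n1.acc = false  [S₁.acc == false]
15. n0.off = 25  [S₁.off + 5]
16. n0.wid = "nkv"  [S₁.wid ++ "v"]
17. n0.acc = true  [true]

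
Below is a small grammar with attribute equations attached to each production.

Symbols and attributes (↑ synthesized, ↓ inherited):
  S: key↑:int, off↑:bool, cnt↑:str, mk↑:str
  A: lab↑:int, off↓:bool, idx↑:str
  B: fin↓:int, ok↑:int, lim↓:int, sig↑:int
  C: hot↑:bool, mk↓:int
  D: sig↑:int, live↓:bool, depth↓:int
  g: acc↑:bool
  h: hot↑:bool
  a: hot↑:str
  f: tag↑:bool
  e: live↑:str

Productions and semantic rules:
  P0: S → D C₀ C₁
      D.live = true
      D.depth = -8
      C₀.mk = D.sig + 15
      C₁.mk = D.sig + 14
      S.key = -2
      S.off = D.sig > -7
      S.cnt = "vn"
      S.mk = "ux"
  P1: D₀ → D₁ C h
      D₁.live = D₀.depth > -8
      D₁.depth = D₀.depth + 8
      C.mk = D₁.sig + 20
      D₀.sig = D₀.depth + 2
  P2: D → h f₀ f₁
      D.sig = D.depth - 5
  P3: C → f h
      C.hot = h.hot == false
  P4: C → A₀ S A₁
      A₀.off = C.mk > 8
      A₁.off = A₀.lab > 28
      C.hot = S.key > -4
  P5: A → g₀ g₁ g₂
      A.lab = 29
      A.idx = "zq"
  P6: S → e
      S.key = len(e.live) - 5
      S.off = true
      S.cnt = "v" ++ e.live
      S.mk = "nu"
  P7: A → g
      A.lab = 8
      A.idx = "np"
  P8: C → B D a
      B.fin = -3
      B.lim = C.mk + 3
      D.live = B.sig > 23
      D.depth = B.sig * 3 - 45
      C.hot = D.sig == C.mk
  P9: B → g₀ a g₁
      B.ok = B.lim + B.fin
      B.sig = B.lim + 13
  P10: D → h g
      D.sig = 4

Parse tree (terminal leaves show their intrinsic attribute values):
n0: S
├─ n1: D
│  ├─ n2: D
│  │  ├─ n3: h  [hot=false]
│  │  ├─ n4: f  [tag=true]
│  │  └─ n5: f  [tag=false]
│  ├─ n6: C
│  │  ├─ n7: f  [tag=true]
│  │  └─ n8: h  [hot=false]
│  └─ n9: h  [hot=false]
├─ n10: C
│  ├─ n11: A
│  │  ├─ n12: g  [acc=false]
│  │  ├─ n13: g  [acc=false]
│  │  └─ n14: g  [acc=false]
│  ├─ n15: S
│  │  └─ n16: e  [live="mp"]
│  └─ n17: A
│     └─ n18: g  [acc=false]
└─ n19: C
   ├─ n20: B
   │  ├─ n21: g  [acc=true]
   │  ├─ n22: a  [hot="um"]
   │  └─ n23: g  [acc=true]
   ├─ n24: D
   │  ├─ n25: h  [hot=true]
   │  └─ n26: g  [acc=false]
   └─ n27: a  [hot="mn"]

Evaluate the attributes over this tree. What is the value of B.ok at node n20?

8

1. n1.live = true  [true]
2. n1.depth = -8  [-8]
3. n2.live = false  [D₀.depth > -8]
4. n2.depth = 0  [D₀.depth + 8]
5. n3.hot = false  [terminal]
6. n4.tag = true  [terminal]
7. n5.tag = false  [terminal]
8. n2.sig = -5  [D.depth - 5]
9. n6.mk = 15  [D₁.sig + 20]
10. n7.tag = true  [terminal]
11. n8.hot = false  [terminal]
12. n6.hot = true  [h.hot == false]
13. n9.hot = false  [terminal]
14. n1.sig = -6  [D₀.depth + 2]
15. n10.mk = 9  [D.sig + 15]
16. n11.off = true  [C.mk > 8]
17. n12.acc = false  [terminal]
18. n13.acc = false  [terminal]
19. n14.acc = false  [terminal]
20. n11.lab = 29  [29]
21. n11.idx = "zq"  ["zq"]
22. n16.live = "mp"  [terminal]
23. n15.key = -3  [len(e.live) - 5]
24. n15.off = true  [true]
25. n15.cnt = "vmp"  ["v" ++ e.live]
26. n15.mk = "nu"  ["nu"]
27. n17.off = true  [A₀.lab > 28]
28. n18.acc = false  [terminal]
29. n17.lab = 8  [8]
30. n17.idx = "np"  ["np"]
31. n10.hot = true  [S.key > -4]
32. n19.mk = 8  [D.sig + 14]
33. n20.fin = -3  [-3]
34. n20.lim = 11  [C.mk + 3]
35. n21.acc = true  [terminal]
36. n22.hot = "um"  [terminal]
37. n23.acc = true  [terminal]
38. n20.ok = 8  [B.lim + B.fin]
39. n20.sig = 24  [B.lim + 13]
40. n24.live = true  [B.sig > 23]
41. n24.depth = 27  [B.sig * 3 - 45]
42. n25.hot = true  [terminal]
43. n26.acc = false  [terminal]
44. n24.sig = 4  [4]
45. n27.hot = "mn"  [terminal]
46. n19.hot = false  [D.sig == C.mk]
47. n0.key = -2  [-2]
48. n0.off = true  [D.sig > -7]
49. n0.cnt = "vn"  ["vn"]
50. n0.mk = "ux"  ["ux"]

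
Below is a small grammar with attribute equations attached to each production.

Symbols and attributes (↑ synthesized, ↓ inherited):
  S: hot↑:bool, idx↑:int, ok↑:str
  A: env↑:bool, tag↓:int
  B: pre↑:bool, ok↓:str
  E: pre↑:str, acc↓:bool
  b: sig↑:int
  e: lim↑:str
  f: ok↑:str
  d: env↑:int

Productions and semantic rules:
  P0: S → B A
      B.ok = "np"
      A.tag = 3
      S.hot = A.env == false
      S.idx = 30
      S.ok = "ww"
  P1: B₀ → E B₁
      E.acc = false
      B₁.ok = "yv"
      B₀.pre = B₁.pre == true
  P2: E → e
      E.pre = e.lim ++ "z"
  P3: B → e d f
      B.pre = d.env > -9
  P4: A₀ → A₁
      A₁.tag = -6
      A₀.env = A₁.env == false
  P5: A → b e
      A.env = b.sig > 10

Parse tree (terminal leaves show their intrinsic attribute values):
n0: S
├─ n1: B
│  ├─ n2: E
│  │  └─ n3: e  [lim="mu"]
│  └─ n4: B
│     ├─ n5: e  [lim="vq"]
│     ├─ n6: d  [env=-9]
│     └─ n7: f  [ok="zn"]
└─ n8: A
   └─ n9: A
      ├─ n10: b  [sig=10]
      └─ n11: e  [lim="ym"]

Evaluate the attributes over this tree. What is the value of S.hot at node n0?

1. n1.ok = "np"  ["np"]
2. n2.acc = false  [false]
3. n3.lim = "mu"  [terminal]
4. n2.pre = "muz"  [e.lim ++ "z"]
5. n4.ok = "yv"  ["yv"]
6. n5.lim = "vq"  [terminal]
7. n6.env = -9  [terminal]
8. n7.ok = "zn"  [terminal]
9. n4.pre = false  [d.env > -9]
10. n1.pre = false  [B₁.pre == true]
11. n8.tag = 3  [3]
12. n9.tag = -6  [-6]
13. n10.sig = 10  [terminal]
14. n11.lim = "ym"  [terminal]
15. n9.env = false  [b.sig > 10]
16. n8.env = true  [A₁.env == false]
17. n0.hot = false  [A.env == false]
18. n0.idx = 30  [30]
19. n0.ok = "ww"  ["ww"]

false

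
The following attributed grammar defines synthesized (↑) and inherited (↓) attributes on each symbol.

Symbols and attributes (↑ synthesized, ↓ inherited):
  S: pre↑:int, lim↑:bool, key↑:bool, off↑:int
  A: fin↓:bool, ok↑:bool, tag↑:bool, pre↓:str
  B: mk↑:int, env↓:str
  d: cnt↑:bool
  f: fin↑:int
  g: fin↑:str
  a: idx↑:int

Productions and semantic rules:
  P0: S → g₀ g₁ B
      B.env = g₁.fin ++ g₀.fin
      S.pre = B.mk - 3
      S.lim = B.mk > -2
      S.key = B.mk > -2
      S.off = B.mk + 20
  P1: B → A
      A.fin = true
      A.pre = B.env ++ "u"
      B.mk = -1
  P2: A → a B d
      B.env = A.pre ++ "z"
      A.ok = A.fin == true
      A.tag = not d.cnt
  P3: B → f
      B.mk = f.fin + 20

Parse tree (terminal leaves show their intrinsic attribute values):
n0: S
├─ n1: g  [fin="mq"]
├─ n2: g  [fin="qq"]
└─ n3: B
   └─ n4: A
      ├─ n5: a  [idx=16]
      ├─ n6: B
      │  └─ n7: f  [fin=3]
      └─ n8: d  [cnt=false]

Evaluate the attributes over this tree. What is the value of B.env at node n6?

1. n1.fin = "mq"  [terminal]
2. n2.fin = "qq"  [terminal]
3. n3.env = "qqmq"  [g₁.fin ++ g₀.fin]
4. n4.fin = true  [true]
5. n4.pre = "qqmqu"  [B.env ++ "u"]
6. n5.idx = 16  [terminal]
7. n6.env = "qqmquz"  [A.pre ++ "z"]
8. n7.fin = 3  [terminal]
9. n6.mk = 23  [f.fin + 20]
10. n8.cnt = false  [terminal]
11. n4.ok = true  [A.fin == true]
12. n4.tag = true  [not d.cnt]
13. n3.mk = -1  [-1]
14. n0.pre = -4  [B.mk - 3]
15. n0.lim = true  [B.mk > -2]
16. n0.key = true  [B.mk > -2]
17. n0.off = 19  [B.mk + 20]

"qqmquz"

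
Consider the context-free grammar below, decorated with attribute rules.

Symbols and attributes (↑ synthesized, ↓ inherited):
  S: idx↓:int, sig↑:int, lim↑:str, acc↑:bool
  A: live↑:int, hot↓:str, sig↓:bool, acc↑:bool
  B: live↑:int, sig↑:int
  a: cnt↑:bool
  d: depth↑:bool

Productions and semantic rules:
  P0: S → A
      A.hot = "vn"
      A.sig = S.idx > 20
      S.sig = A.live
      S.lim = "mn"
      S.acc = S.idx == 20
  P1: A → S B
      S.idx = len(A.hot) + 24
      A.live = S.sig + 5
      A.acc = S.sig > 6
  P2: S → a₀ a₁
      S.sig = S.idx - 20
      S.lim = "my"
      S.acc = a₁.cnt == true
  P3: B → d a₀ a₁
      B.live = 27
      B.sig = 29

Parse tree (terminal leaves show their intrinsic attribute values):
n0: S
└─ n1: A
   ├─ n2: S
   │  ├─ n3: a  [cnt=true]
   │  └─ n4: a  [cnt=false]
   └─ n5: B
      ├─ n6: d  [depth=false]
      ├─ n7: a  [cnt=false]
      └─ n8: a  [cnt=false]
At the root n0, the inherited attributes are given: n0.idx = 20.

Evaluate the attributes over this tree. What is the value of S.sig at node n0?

11

1. n0.idx = 20  [given at root]
2. n1.hot = "vn"  ["vn"]
3. n1.sig = false  [S.idx > 20]
4. n2.idx = 26  [len(A.hot) + 24]
5. n3.cnt = true  [terminal]
6. n4.cnt = false  [terminal]
7. n2.sig = 6  [S.idx - 20]
8. n2.lim = "my"  ["my"]
9. n2.acc = false  [a₁.cnt == true]
10. n6.depth = false  [terminal]
11. n7.cnt = false  [terminal]
12. n8.cnt = false  [terminal]
13. n5.live = 27  [27]
14. n5.sig = 29  [29]
15. n1.live = 11  [S.sig + 5]
16. n1.acc = false  [S.sig > 6]
17. n0.sig = 11  [A.live]
18. n0.lim = "mn"  ["mn"]
19. n0.acc = true  [S.idx == 20]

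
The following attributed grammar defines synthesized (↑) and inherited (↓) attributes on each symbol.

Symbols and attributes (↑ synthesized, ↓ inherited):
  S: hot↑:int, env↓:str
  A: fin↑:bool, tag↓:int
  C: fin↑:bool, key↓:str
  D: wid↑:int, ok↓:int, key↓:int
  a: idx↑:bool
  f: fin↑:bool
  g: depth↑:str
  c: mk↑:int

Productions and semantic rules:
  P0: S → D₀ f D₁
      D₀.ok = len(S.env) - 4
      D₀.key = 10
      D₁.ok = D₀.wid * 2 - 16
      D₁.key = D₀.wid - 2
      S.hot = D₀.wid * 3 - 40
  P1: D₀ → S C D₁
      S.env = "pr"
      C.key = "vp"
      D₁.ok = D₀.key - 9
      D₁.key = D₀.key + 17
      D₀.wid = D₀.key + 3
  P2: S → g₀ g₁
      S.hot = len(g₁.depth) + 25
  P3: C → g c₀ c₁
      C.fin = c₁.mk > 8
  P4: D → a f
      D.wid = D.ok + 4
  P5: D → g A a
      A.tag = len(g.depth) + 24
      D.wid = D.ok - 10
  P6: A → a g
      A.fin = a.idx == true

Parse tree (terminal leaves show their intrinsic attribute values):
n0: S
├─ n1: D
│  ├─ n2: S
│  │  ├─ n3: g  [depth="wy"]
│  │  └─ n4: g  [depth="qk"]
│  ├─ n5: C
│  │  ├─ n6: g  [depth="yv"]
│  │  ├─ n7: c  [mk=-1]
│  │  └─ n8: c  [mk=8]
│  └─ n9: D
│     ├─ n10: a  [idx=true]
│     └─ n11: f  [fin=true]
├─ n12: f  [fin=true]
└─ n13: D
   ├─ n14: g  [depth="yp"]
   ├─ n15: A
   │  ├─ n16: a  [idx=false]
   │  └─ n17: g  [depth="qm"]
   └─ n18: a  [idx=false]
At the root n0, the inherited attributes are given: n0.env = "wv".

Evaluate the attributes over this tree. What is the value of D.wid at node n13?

0

1. n0.env = "wv"  [given at root]
2. n1.ok = -2  [len(S.env) - 4]
3. n1.key = 10  [10]
4. n2.env = "pr"  ["pr"]
5. n3.depth = "wy"  [terminal]
6. n4.depth = "qk"  [terminal]
7. n2.hot = 27  [len(g₁.depth) + 25]
8. n5.key = "vp"  ["vp"]
9. n6.depth = "yv"  [terminal]
10. n7.mk = -1  [terminal]
11. n8.mk = 8  [terminal]
12. n5.fin = false  [c₁.mk > 8]
13. n9.ok = 1  [D₀.key - 9]
14. n9.key = 27  [D₀.key + 17]
15. n10.idx = true  [terminal]
16. n11.fin = true  [terminal]
17. n9.wid = 5  [D.ok + 4]
18. n1.wid = 13  [D₀.key + 3]
19. n12.fin = true  [terminal]
20. n13.ok = 10  [D₀.wid * 2 - 16]
21. n13.key = 11  [D₀.wid - 2]
22. n14.depth = "yp"  [terminal]
23. n15.tag = 26  [len(g.depth) + 24]
24. n16.idx = false  [terminal]
25. n17.depth = "qm"  [terminal]
26. n15.fin = false  [a.idx == true]
27. n18.idx = false  [terminal]
28. n13.wid = 0  [D.ok - 10]
29. n0.hot = -1  [D₀.wid * 3 - 40]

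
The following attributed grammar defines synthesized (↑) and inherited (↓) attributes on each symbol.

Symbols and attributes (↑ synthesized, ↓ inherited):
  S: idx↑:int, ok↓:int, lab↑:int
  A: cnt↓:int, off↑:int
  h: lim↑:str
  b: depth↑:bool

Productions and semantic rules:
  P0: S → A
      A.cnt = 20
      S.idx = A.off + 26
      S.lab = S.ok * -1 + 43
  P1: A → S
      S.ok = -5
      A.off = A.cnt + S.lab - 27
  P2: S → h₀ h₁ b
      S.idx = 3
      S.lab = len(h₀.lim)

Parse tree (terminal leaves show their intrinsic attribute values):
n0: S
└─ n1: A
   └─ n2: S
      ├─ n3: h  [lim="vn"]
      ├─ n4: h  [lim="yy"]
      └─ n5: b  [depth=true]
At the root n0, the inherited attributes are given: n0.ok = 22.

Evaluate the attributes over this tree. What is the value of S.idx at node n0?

1. n0.ok = 22  [given at root]
2. n1.cnt = 20  [20]
3. n2.ok = -5  [-5]
4. n3.lim = "vn"  [terminal]
5. n4.lim = "yy"  [terminal]
6. n5.depth = true  [terminal]
7. n2.idx = 3  [3]
8. n2.lab = 2  [len(h₀.lim)]
9. n1.off = -5  [A.cnt + S.lab - 27]
10. n0.idx = 21  [A.off + 26]
11. n0.lab = 21  [S.ok * -1 + 43]

21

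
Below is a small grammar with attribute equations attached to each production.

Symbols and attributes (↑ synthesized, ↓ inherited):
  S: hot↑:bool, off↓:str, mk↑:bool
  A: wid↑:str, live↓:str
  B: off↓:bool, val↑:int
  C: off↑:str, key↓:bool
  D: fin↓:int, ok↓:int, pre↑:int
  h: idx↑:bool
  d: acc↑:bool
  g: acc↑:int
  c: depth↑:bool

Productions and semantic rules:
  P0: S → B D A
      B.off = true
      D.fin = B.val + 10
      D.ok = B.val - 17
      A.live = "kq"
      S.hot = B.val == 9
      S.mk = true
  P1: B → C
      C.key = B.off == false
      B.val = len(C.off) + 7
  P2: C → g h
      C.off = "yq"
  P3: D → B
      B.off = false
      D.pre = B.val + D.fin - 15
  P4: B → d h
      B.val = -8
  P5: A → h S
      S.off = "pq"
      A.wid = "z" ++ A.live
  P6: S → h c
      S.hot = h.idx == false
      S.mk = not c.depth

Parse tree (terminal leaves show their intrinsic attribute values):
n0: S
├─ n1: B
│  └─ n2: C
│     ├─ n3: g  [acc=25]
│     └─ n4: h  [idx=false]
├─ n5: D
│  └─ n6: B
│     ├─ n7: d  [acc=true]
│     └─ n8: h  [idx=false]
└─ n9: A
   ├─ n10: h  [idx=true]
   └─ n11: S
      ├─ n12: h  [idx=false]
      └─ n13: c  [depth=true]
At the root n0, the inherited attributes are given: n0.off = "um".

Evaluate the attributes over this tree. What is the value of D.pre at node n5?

1. n0.off = "um"  [given at root]
2. n1.off = true  [true]
3. n2.key = false  [B.off == false]
4. n3.acc = 25  [terminal]
5. n4.idx = false  [terminal]
6. n2.off = "yq"  ["yq"]
7. n1.val = 9  [len(C.off) + 7]
8. n5.fin = 19  [B.val + 10]
9. n5.ok = -8  [B.val - 17]
10. n6.off = false  [false]
11. n7.acc = true  [terminal]
12. n8.idx = false  [terminal]
13. n6.val = -8  [-8]
14. n5.pre = -4  [B.val + D.fin - 15]
15. n9.live = "kq"  ["kq"]
16. n10.idx = true  [terminal]
17. n11.off = "pq"  ["pq"]
18. n12.idx = false  [terminal]
19. n13.depth = true  [terminal]
20. n11.hot = true  [h.idx == false]
21. n11.mk = false  [not c.depth]
22. n9.wid = "zkq"  ["z" ++ A.live]
23. n0.hot = true  [B.val == 9]
24. n0.mk = true  [true]

-4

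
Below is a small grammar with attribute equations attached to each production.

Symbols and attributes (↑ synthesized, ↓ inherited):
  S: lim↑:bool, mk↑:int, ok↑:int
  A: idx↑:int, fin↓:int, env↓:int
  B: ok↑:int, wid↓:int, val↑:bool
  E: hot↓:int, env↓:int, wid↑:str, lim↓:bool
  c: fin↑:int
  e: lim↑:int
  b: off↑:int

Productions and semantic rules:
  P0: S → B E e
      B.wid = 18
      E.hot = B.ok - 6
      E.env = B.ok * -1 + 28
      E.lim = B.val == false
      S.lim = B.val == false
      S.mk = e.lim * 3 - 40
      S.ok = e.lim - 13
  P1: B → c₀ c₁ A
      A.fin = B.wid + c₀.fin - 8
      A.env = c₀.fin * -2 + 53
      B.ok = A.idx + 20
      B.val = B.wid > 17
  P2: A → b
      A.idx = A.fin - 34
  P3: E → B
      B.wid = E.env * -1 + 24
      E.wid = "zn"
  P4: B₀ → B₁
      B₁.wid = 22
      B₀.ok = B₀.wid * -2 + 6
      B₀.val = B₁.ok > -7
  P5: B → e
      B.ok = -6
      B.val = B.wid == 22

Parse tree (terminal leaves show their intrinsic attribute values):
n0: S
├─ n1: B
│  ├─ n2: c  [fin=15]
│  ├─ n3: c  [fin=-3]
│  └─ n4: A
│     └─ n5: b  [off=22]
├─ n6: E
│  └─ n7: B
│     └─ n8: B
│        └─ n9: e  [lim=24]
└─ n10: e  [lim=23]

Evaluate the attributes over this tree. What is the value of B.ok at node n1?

1. n1.wid = 18  [18]
2. n2.fin = 15  [terminal]
3. n3.fin = -3  [terminal]
4. n4.fin = 25  [B.wid + c₀.fin - 8]
5. n4.env = 23  [c₀.fin * -2 + 53]
6. n5.off = 22  [terminal]
7. n4.idx = -9  [A.fin - 34]
8. n1.ok = 11  [A.idx + 20]
9. n1.val = true  [B.wid > 17]
10. n6.hot = 5  [B.ok - 6]
11. n6.env = 17  [B.ok * -1 + 28]
12. n6.lim = false  [B.val == false]
13. n7.wid = 7  [E.env * -1 + 24]
14. n8.wid = 22  [22]
15. n9.lim = 24  [terminal]
16. n8.ok = -6  [-6]
17. n8.val = true  [B.wid == 22]
18. n7.ok = -8  [B₀.wid * -2 + 6]
19. n7.val = true  [B₁.ok > -7]
20. n6.wid = "zn"  ["zn"]
21. n10.lim = 23  [terminal]
22. n0.lim = false  [B.val == false]
23. n0.mk = 29  [e.lim * 3 - 40]
24. n0.ok = 10  [e.lim - 13]

11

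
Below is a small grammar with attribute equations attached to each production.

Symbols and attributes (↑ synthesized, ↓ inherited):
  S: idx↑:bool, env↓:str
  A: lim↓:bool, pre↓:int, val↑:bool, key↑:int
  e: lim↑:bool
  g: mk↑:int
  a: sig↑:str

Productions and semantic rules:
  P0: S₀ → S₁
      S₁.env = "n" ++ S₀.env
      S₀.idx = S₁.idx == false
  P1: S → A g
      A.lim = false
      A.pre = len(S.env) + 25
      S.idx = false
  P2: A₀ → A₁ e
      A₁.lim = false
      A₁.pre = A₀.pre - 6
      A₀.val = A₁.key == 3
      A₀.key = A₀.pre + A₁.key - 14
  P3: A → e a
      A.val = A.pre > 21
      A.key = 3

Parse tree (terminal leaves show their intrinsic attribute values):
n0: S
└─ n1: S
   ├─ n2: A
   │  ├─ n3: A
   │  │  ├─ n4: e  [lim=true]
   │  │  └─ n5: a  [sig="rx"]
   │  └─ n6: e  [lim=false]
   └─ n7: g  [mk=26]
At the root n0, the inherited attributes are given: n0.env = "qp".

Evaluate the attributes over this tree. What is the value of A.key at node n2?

1. n0.env = "qp"  [given at root]
2. n1.env = "nqp"  ["n" ++ S₀.env]
3. n2.lim = false  [false]
4. n2.pre = 28  [len(S.env) + 25]
5. n3.lim = false  [false]
6. n3.pre = 22  [A₀.pre - 6]
7. n4.lim = true  [terminal]
8. n5.sig = "rx"  [terminal]
9. n3.val = true  [A.pre > 21]
10. n3.key = 3  [3]
11. n6.lim = false  [terminal]
12. n2.val = true  [A₁.key == 3]
13. n2.key = 17  [A₀.pre + A₁.key - 14]
14. n7.mk = 26  [terminal]
15. n1.idx = false  [false]
16. n0.idx = true  [S₁.idx == false]

17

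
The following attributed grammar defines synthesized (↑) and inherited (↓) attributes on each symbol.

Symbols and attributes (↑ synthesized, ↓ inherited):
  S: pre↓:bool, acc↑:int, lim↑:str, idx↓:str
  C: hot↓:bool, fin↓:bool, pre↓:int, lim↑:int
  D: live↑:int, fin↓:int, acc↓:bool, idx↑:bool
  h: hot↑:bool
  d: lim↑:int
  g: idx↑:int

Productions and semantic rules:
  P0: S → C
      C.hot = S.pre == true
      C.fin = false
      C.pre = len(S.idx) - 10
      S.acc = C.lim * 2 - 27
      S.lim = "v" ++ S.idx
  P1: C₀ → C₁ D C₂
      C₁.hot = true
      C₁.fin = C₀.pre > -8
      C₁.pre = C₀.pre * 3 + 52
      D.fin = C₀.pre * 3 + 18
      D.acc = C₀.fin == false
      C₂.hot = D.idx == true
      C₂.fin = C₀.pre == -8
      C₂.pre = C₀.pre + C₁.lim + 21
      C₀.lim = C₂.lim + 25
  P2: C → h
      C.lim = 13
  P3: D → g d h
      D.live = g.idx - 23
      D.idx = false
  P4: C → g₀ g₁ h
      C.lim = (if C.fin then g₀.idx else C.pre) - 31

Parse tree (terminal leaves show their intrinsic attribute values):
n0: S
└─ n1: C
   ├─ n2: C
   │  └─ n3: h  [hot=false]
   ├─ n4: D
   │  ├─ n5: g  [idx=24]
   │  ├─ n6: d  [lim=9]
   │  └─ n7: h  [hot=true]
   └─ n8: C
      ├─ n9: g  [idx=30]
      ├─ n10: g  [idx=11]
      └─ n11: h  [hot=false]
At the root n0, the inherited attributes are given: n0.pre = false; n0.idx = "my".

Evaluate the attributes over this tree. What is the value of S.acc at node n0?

1. n0.pre = false  [given at root]
2. n0.idx = "my"  [given at root]
3. n1.hot = false  [S.pre == true]
4. n1.fin = false  [false]
5. n1.pre = -8  [len(S.idx) - 10]
6. n2.hot = true  [true]
7. n2.fin = false  [C₀.pre > -8]
8. n2.pre = 28  [C₀.pre * 3 + 52]
9. n3.hot = false  [terminal]
10. n2.lim = 13  [13]
11. n4.fin = -6  [C₀.pre * 3 + 18]
12. n4.acc = true  [C₀.fin == false]
13. n5.idx = 24  [terminal]
14. n6.lim = 9  [terminal]
15. n7.hot = true  [terminal]
16. n4.live = 1  [g.idx - 23]
17. n4.idx = false  [false]
18. n8.hot = false  [D.idx == true]
19. n8.fin = true  [C₀.pre == -8]
20. n8.pre = 26  [C₀.pre + C₁.lim + 21]
21. n9.idx = 30  [terminal]
22. n10.idx = 11  [terminal]
23. n11.hot = false  [terminal]
24. n8.lim = -1  [(if C.fin then g₀.idx else C.pre) - 31]
25. n1.lim = 24  [C₂.lim + 25]
26. n0.acc = 21  [C.lim * 2 - 27]
27. n0.lim = "vmy"  ["v" ++ S.idx]

21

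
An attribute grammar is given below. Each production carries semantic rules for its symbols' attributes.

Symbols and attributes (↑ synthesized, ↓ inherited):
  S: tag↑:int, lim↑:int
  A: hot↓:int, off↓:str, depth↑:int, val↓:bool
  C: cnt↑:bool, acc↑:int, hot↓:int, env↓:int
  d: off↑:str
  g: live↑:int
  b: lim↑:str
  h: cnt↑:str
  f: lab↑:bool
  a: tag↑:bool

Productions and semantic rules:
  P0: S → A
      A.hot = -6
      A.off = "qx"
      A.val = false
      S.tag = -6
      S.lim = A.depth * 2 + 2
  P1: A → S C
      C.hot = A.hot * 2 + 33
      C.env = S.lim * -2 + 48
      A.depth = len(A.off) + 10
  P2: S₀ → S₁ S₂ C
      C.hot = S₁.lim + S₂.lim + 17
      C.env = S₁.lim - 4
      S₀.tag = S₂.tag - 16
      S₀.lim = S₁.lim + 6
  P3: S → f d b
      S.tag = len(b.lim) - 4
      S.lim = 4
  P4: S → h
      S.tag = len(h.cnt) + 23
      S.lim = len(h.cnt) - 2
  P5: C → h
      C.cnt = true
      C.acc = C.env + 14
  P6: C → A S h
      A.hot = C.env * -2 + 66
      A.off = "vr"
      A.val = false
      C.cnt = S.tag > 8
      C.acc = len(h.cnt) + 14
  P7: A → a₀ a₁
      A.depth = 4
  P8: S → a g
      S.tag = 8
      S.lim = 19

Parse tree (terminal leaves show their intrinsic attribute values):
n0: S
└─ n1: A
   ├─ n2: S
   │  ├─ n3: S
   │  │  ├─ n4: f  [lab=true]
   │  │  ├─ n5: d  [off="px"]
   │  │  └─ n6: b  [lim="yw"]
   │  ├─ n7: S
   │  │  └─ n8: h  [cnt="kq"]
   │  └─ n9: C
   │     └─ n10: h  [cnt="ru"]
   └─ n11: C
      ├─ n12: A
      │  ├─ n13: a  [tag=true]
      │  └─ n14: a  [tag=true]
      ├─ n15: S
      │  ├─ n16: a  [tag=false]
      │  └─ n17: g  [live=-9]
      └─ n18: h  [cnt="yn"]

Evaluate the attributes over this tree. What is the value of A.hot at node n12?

10

1. n1.hot = -6  [-6]
2. n1.off = "qx"  ["qx"]
3. n1.val = false  [false]
4. n4.lab = true  [terminal]
5. n5.off = "px"  [terminal]
6. n6.lim = "yw"  [terminal]
7. n3.tag = -2  [len(b.lim) - 4]
8. n3.lim = 4  [4]
9. n8.cnt = "kq"  [terminal]
10. n7.tag = 25  [len(h.cnt) + 23]
11. n7.lim = 0  [len(h.cnt) - 2]
12. n9.hot = 21  [S₁.lim + S₂.lim + 17]
13. n9.env = 0  [S₁.lim - 4]
14. n10.cnt = "ru"  [terminal]
15. n9.cnt = true  [true]
16. n9.acc = 14  [C.env + 14]
17. n2.tag = 9  [S₂.tag - 16]
18. n2.lim = 10  [S₁.lim + 6]
19. n11.hot = 21  [A.hot * 2 + 33]
20. n11.env = 28  [S.lim * -2 + 48]
21. n12.hot = 10  [C.env * -2 + 66]
22. n12.off = "vr"  ["vr"]
23. n12.val = false  [false]
24. n13.tag = true  [terminal]
25. n14.tag = true  [terminal]
26. n12.depth = 4  [4]
27. n16.tag = false  [terminal]
28. n17.live = -9  [terminal]
29. n15.tag = 8  [8]
30. n15.lim = 19  [19]
31. n18.cnt = "yn"  [terminal]
32. n11.cnt = false  [S.tag > 8]
33. n11.acc = 16  [len(h.cnt) + 14]
34. n1.depth = 12  [len(A.off) + 10]
35. n0.tag = -6  [-6]
36. n0.lim = 26  [A.depth * 2 + 2]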